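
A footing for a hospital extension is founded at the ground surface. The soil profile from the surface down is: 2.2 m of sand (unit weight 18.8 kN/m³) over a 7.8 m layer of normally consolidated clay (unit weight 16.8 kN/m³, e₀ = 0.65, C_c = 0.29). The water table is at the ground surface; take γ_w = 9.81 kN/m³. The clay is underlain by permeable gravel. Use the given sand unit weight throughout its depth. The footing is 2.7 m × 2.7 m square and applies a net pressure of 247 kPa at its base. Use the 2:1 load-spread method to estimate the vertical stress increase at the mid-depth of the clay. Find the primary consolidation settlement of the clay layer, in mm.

S_c ≈ 239 mm

Mid-depth of clay below the ground surface: z = 2.2 + 7.8/2 = 6.1 m.
Total vertical stress at mid-clay: σ_v = 18.8×2.2 + 16.8×3.9 = 106.88 kPa.
Pore pressure: u = 9.81×(6.1 − 0) = 59.841 kPa.
Initial effective stress: σ'_0 = σ_v − u = 106.88 − 59.841 = 47.039 kPa.
Stress increase at mid-clay by the 2:1 spreading method:
Δσ = qBL/((B+z)(L+z)) = 247×2.7×2.7/((2.7+6.1)(2.7+6.1)) = 23.252 kPa
Final effective stress: σ'_f = σ'_0 + Δσ = 47.039 + 23.252 = 70.291 kPa.
Normally consolidated clay, so the full stress increment lies on the virgin compression line:
S_c = C_c·H/(1+e₀)·log₁₀(σ'_f/σ'_0) = 0.29×7.8/(1+0.65)×log₁₀(70.291/47.039)
    = 1.3709 × 0.17444 = 0.2391 m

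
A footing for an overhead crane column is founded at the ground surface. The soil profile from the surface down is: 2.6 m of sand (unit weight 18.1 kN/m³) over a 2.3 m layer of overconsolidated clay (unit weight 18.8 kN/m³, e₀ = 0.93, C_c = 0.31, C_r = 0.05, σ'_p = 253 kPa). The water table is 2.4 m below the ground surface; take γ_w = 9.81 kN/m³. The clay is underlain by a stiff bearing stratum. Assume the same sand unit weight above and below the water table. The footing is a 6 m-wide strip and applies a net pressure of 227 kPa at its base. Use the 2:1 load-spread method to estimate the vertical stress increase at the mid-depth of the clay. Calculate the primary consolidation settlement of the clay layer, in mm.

Mid-depth of clay below the ground surface: z = 2.6 + 2.3/2 = 3.75 m.
Total vertical stress at mid-clay: σ_v = 18.1×2.6 + 18.8×1.15 = 68.68 kPa.
Pore pressure: u = 9.81×(3.75 − 2.4) = 13.244 kPa.
Initial effective stress: σ'_0 = σ_v − u = 68.68 − 13.244 = 55.436 kPa.
Stress increase at mid-clay by the 2:1 spreading method:
Δσ = qB/(B+z) = 227×6/(6+3.75) = 139.69 kPa
Final effective stress: σ'_f = 55.436 + 139.69 = 195.13 kPa.
σ'_f = 195.13 ≤ σ'_p = 253 kPa, so the clay remains overconsolidated and only the recompression index applies:
S_c = C_r·H/(1+e₀)·log₁₀(σ'_f/σ'_0) = 0.05×2.3/1.93×log₁₀(195.13/55.436)
    = 0.059585 × 0.54653 = 0.03256 m

S_c ≈ 32.6 mm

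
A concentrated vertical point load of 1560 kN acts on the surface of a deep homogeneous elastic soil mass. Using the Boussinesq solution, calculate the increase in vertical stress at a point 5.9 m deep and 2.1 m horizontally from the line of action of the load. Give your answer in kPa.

Boussinesq vertical stress below a point load on an elastic half-space:
Δσ_z = 3P/(2πz²) · [1 + (r/z)²]^(−5/2)
r/z = 2.1/5.9 = 0.35593; [1+(r/z)²]^(−5/2) = 0.74215.
Δσ_z = 3×1560/(2π×5.9²) × 0.74215 = 21.397 × 0.74215 = 15.88 kPa

Δσ_z ≈ 15.9 kPa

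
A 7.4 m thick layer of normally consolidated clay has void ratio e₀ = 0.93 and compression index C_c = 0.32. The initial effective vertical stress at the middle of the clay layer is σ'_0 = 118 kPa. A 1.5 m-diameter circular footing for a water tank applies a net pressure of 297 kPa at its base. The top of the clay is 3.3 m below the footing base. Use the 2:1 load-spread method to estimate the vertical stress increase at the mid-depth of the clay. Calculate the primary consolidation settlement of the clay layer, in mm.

S_c ≈ 40.2 mm

Mid-depth of clay below the footing base: z = 3.3 + 7.4/2 = 7 m.
Stress increase at mid-clay by the 2:1 spreading method:
Δσ ≈ qD²/(D+z)² = 297×1.5²/(1.5+7)² = 9.2491 kPa
Final effective stress: σ'_f = σ'_0 + Δσ = 118 + 9.2491 = 127.25 kPa.
Normally consolidated clay, so the full stress increment lies on the virgin compression line:
S_c = C_c·H/(1+e₀)·log₁₀(σ'_f/σ'_0) = 0.32×7.4/(1+0.93)×log₁₀(127.25/118)
    = 1.2269 × 0.032776 = 0.04021 m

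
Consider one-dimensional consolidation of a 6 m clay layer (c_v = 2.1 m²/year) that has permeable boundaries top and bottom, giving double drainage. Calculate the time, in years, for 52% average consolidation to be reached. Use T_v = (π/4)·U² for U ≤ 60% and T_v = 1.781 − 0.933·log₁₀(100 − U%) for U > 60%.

Drainage path length: H_d = H/2 = 3 m (double drainage).
U ≤ 60%: T_v = (π/4)·U² = (π/4)×0.52² = 0.21237.
t = T_v·H_d²/c_v = 0.21237×3²/2.1 = 0.9102 years.

t ≈ 0.91 years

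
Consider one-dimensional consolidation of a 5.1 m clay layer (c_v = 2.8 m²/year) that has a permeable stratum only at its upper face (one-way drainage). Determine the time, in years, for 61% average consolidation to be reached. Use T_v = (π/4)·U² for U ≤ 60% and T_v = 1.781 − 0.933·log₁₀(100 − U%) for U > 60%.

Drainage path length: H_d = H = 5.1 m (single drainage).
U > 60%: T_v = 1.781 − 0.933·log₁₀(100 − 61) = 0.29654.
t = T_v·H_d²/c_v = 0.29654×5.1²/2.8 = 2.755 years.

t ≈ 2.75 years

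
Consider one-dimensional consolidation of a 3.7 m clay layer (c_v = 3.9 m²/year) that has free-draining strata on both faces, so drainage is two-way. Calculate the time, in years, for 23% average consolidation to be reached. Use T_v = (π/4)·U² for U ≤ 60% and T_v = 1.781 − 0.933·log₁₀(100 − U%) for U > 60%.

t ≈ 0.0365 years

Drainage path length: H_d = H/2 = 1.85 m (double drainage).
U ≤ 60%: T_v = (π/4)·U² = (π/4)×0.23² = 0.041548.
t = T_v·H_d²/c_v = 0.041548×1.85²/3.9 = 0.03646 years.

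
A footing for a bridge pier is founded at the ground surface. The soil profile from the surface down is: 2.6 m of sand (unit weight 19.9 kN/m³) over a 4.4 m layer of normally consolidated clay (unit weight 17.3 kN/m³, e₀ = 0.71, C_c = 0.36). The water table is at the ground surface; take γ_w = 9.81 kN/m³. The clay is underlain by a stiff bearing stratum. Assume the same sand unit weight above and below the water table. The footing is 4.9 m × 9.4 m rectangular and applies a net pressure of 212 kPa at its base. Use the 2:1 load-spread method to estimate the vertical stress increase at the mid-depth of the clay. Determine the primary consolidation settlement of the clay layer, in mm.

Mid-depth of clay below the ground surface: z = 2.6 + 4.4/2 = 4.8 m.
Total vertical stress at mid-clay: σ_v = 19.9×2.6 + 17.3×2.2 = 89.8 kPa.
Pore pressure: u = 9.81×(4.8 − 0) = 47.088 kPa.
Initial effective stress: σ'_0 = σ_v − u = 89.8 − 47.088 = 42.712 kPa.
Stress increase at mid-clay by the 2:1 spreading method:
Δσ = qBL/((B+z)(L+z)) = 212×4.9×9.4/((4.9+4.8)(9.4+4.8)) = 70.892 kPa
Final effective stress: σ'_f = σ'_0 + Δσ = 42.712 + 70.892 = 113.6 kPa.
Normally consolidated clay, so the full stress increment lies on the virgin compression line:
S_c = C_c·H/(1+e₀)·log₁₀(σ'_f/σ'_0) = 0.36×4.4/(1+0.71)×log₁₀(113.6/42.712)
    = 0.92632 × 0.42483 = 0.3935 m

S_c ≈ 394 mm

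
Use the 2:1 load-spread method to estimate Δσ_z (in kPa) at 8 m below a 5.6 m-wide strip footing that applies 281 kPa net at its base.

By the 2:1 method the load spreads at 1 horizontal : 2 vertical, so at depth z the loaded area has grown by z in each plan dimension:
Δσ = qB/(B+z) = 281×5.6/(5.6+8) = 115.71 kPa

Δσ_z ≈ 116 kPa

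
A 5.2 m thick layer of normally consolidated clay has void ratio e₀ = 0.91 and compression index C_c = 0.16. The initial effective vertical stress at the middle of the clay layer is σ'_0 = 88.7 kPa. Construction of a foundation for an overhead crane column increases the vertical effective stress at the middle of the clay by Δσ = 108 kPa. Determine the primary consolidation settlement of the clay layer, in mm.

Final effective stress: σ'_f = σ'_0 + Δσ = 88.7 + 108 = 196.7 kPa.
Normally consolidated clay, so the full stress increment lies on the virgin compression line:
S_c = C_c·H/(1+e₀)·log₁₀(σ'_f/σ'_0) = 0.16×5.2/(1+0.91)×log₁₀(196.7/88.7)
    = 0.4356 × 0.34588 = 0.1507 m

S_c ≈ 151 mm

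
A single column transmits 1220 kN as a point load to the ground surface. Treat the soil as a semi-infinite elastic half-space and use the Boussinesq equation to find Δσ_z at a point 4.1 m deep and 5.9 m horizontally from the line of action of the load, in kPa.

Δσ_z ≈ 2.1 kPa

Boussinesq vertical stress below a point load on an elastic half-space:
Δσ_z = 3P/(2πz²) · [1 + (r/z)²]^(−5/2)
r/z = 5.9/4.1 = 1.439; [1+(r/z)²]^(−5/2) = 0.060517.
Δσ_z = 3×1220/(2π×4.1²) × 0.060517 = 34.652 × 0.060517 = 2.097 kPa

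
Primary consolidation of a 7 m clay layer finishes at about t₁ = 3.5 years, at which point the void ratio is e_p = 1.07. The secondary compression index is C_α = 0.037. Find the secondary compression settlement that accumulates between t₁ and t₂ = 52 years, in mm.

Secondary compression: S_s = C_α·H/(1+e_p)·log₁₀(t₂/t₁)
S_s = 0.037×7/(1+1.07)×log₁₀(52/3.5)
    = 0.1251 × 1.172 = 0.1466 m

S_s ≈ 147 mm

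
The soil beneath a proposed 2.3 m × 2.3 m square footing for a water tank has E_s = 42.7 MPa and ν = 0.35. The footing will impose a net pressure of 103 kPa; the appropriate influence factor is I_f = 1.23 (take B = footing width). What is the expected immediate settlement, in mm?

Immediate (elastic) settlement: S_e = q·B·(1−ν²)/E_s · I_f.
E_s = 42.7 MPa = 42700 kPa.
S_e = 103 × 2.3 × (1 − 0.35²) / 42700 × 1.23
    = 103 × 2.3 × 0.8775 / 42700 × 1.23
    = 0.005988 m = 5.988 mm

S_e ≈ 5.99 mm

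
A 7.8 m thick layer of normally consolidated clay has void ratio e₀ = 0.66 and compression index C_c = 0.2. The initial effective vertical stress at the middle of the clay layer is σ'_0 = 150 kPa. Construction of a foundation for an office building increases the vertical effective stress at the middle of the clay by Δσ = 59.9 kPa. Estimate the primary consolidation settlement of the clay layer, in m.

S_c ≈ 0.137 m

Final effective stress: σ'_f = σ'_0 + Δσ = 150 + 59.9 = 209.9 kPa.
Normally consolidated clay, so the full stress increment lies on the virgin compression line:
S_c = C_c·H/(1+e₀)·log₁₀(σ'_f/σ'_0) = 0.2×7.8/(1+0.66)×log₁₀(209.9/150)
    = 0.93976 × 0.14592 = 0.1371 m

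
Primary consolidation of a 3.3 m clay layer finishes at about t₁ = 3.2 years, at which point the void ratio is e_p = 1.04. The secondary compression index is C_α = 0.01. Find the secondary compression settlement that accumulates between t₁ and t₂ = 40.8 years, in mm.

Secondary compression: S_s = C_α·H/(1+e_p)·log₁₀(t₂/t₁)
S_s = 0.01×3.3/(1+1.04)×log₁₀(40.8/3.2)
    = 0.01618 × 1.106 = 0.01788 m

S_s ≈ 17.9 mm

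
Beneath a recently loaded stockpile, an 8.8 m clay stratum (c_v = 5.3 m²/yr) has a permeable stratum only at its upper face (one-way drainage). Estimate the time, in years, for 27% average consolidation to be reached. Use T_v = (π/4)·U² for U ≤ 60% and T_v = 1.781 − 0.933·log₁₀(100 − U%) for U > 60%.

t ≈ 0.837 years

Drainage path length: H_d = H = 8.8 m (single drainage).
U ≤ 60%: T_v = (π/4)·U² = (π/4)×0.27² = 0.057256.
t = T_v·H_d²/c_v = 0.057256×8.8²/5.3 = 0.8366 years.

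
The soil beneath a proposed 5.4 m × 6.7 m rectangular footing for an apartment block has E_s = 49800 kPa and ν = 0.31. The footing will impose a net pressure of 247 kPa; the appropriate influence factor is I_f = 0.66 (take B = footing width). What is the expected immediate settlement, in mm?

S_e ≈ 16 mm

Immediate (elastic) settlement: S_e = q·B·(1−ν²)/E_s · I_f.
S_e = 247 × 5.4 × (1 − 0.31²) / 49800 × 0.66
    = 247 × 5.4 × 0.9039 / 49800 × 0.66
    = 0.01598 m = 15.98 mm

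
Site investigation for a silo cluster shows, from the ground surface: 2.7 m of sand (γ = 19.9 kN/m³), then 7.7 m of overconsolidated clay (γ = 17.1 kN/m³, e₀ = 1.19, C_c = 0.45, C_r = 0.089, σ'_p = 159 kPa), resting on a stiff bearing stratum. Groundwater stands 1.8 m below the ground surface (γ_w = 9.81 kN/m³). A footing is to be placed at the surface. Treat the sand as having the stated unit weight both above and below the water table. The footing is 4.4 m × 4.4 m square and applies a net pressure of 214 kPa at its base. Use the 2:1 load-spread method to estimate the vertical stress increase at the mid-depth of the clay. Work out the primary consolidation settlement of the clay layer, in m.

S_c ≈ 0.0527 m

Mid-depth of clay below the ground surface: z = 2.7 + 7.7/2 = 6.55 m.
Total vertical stress at mid-clay: σ_v = 19.9×2.7 + 17.1×3.85 = 119.56 kPa.
Pore pressure: u = 9.81×(6.55 − 1.8) = 46.598 kPa.
Initial effective stress: σ'_0 = σ_v − u = 119.56 − 46.598 = 72.962 kPa.
Stress increase at mid-clay by the 2:1 spreading method:
Δσ = qBL/((B+z)(L+z)) = 214×4.4×4.4/((4.4+6.55)(4.4+6.55)) = 34.553 kPa
Final effective stress: σ'_f = 72.962 + 34.553 = 107.52 kPa.
σ'_f = 107.52 ≤ σ'_p = 159 kPa, so the clay remains overconsolidated and only the recompression index applies:
S_c = C_r·H/(1+e₀)·log₁₀(σ'_f/σ'_0) = 0.089×7.7/2.19×log₁₀(107.52/72.962)
    = 0.31292 × 0.16839 = 0.05269 m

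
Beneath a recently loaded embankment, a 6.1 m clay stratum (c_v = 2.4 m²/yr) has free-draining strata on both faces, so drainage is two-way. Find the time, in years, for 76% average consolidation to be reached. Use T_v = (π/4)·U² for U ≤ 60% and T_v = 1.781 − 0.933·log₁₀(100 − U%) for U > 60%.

t ≈ 1.91 years

Drainage path length: H_d = H/2 = 3.05 m (double drainage).
U > 60%: T_v = 1.781 − 0.933·log₁₀(100 − 76) = 0.49326.
t = T_v·H_d²/c_v = 0.49326×3.05²/2.4 = 1.912 years.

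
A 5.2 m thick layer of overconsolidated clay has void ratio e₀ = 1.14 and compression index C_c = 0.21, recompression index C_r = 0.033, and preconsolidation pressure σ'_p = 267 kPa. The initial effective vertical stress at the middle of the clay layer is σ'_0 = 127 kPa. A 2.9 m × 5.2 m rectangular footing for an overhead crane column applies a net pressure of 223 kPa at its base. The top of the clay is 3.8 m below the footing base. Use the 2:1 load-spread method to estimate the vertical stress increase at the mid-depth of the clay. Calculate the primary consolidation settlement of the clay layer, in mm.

S_c ≈ 7.64 mm

Mid-depth of clay below the footing base: z = 3.8 + 5.2/2 = 6.4 m.
Stress increase at mid-clay by the 2:1 spreading method:
Δσ = qBL/((B+z)(L+z)) = 223×2.9×5.2/((2.9+6.4)(5.2+6.4)) = 31.172 kPa
Final effective stress: σ'_f = 127 + 31.172 = 158.17 kPa.
σ'_f = 158.17 ≤ σ'_p = 267 kPa, so the clay remains overconsolidated and only the recompression index applies:
S_c = C_r·H/(1+e₀)·log₁₀(σ'_f/σ'_0) = 0.033×5.2/2.14×log₁₀(158.17/127)
    = 0.080187 × 0.09532 = 0.007643 m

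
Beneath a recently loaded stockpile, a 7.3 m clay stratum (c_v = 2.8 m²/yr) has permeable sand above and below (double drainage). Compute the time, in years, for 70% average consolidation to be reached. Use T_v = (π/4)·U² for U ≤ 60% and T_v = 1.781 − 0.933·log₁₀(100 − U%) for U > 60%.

Drainage path length: H_d = H/2 = 3.65 m (double drainage).
U > 60%: T_v = 1.781 − 0.933·log₁₀(100 − 70) = 0.40285.
t = T_v·H_d²/c_v = 0.40285×3.65²/2.8 = 1.917 years.

t ≈ 1.92 years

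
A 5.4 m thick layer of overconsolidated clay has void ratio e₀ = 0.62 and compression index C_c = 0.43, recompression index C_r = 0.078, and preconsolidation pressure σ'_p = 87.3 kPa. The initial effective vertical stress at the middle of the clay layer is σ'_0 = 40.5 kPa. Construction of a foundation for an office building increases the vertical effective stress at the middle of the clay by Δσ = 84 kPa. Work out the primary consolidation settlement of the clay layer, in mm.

Final effective stress: σ'_f = 40.5 + 84 = 124.5 kPa.
σ'_f = 124.5 > σ'_p = 87.3 kPa, so the stress path crosses the preconsolidation pressure — recompression up to σ'_p, then virgin compression beyond:
S_c = H/(1+e₀)·[C_r·log₁₀(σ'_p/σ'_0) + C_c·log₁₀(σ'_f/σ'_p)]
    = 5.4/1.62 × [0.078×log₁₀(87.3/40.5) + 0.43×log₁₀(124.5/87.3)]
    = 3.3333 × [0.026018 + 0.066287] = 0.3077 m

S_c ≈ 308 mm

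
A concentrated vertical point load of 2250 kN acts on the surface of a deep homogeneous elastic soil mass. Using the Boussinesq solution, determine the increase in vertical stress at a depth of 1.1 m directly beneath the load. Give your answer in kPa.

Δσ_z ≈ 888 kPa

Boussinesq vertical stress below a point load on an elastic half-space:
Δσ_z = 3P/(2πz²) · [1 + (r/z)²]^(−5/2)
r/z = 0/1.1 = 0; [1+(r/z)²]^(−5/2) = 1.
Δσ_z = 3×2250/(2π×1.1²) × 1 = 887.85 × 1 = 887.9 kPa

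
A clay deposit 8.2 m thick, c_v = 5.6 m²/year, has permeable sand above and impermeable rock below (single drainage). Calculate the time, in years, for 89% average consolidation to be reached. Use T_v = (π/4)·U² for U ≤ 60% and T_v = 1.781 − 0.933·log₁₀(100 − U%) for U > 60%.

Drainage path length: H_d = H = 8.2 m (single drainage).
U > 60%: T_v = 1.781 − 0.933·log₁₀(100 − 89) = 0.80938.
t = T_v·H_d²/c_v = 0.80938×8.2²/5.6 = 9.718 years.

t ≈ 9.72 years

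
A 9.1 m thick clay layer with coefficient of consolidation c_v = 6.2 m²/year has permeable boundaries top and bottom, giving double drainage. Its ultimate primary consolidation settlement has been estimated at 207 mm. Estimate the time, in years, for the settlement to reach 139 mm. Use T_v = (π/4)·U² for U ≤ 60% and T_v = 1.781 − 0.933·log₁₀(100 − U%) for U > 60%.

t ≈ 1.22 years

Drainage path length: H_d = H/2 = 4.55 m (double drainage).
U = S(t)/S_ult = 139/207 = 0.6715.
U > 60%: T_v = 1.781 − 0.933·log₁₀(100 − 67.15) = 0.36607.
t = T_v·H_d²/c_v = 0.36607×4.55²/6.2 = 1.222 years.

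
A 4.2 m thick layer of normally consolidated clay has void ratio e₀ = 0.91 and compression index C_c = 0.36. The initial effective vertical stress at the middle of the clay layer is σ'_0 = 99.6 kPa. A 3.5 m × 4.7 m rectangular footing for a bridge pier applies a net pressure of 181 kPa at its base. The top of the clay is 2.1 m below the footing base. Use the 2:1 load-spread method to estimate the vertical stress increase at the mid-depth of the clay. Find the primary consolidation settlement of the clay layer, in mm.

S_c ≈ 124 mm

Mid-depth of clay below the footing base: z = 2.1 + 4.2/2 = 4.2 m.
Stress increase at mid-clay by the 2:1 spreading method:
Δσ = qBL/((B+z)(L+z)) = 181×3.5×4.7/((3.5+4.2)(4.7+4.2)) = 43.447 kPa
Final effective stress: σ'_f = σ'_0 + Δσ = 99.6 + 43.447 = 143.05 kPa.
Normally consolidated clay, so the full stress increment lies on the virgin compression line:
S_c = C_c·H/(1+e₀)·log₁₀(σ'_f/σ'_0) = 0.36×4.2/(1+0.91)×log₁₀(143.05/99.6)
    = 0.79162 × 0.15723 = 0.1245 m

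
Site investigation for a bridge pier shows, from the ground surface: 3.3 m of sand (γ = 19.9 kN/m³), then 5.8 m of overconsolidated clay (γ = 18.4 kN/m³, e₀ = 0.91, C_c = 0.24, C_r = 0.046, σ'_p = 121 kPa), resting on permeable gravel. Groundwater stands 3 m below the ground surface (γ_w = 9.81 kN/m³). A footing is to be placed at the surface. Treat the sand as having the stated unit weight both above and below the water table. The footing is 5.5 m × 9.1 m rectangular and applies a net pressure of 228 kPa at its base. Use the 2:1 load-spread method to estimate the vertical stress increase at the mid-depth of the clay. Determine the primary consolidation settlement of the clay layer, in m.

S_c ≈ 0.0905 m

Mid-depth of clay below the ground surface: z = 3.3 + 5.8/2 = 6.2 m.
Total vertical stress at mid-clay: σ_v = 19.9×3.3 + 18.4×2.9 = 119.03 kPa.
Pore pressure: u = 9.81×(6.2 − 3) = 31.392 kPa.
Initial effective stress: σ'_0 = σ_v − u = 119.03 − 31.392 = 87.638 kPa.
Stress increase at mid-clay by the 2:1 spreading method:
Δσ = qBL/((B+z)(L+z)) = 228×5.5×9.1/((5.5+6.2)(9.1+6.2)) = 63.747 kPa
Final effective stress: σ'_f = 87.638 + 63.747 = 151.38 kPa.
σ'_f = 151.38 > σ'_p = 121 kPa, so the stress path crosses the preconsolidation pressure — recompression up to σ'_p, then virgin compression beyond:
S_c = H/(1+e₀)·[C_r·log₁₀(σ'_p/σ'_0) + C_c·log₁₀(σ'_f/σ'_p)]
    = 5.8/1.91 × [0.046×log₁₀(121/87.638) + 0.24×log₁₀(151.38/121)]
    = 3.0366 × [0.0064443 + 0.023348] = 0.09047 m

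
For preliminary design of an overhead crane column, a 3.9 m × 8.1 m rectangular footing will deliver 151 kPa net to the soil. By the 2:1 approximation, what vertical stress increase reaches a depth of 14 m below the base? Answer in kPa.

By the 2:1 method the load spreads at 1 horizontal : 2 vertical, so at depth z the loaded area has grown by z in each plan dimension:
Δσ = qBL/((B+z)(L+z)) = 151×3.9×8.1/((3.9+14)(8.1+14)) = 12.058 kPa

Δσ_z ≈ 12.1 kPa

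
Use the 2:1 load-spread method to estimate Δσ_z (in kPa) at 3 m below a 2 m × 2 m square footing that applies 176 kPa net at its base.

By the 2:1 method the load spreads at 1 horizontal : 2 vertical, so at depth z the loaded area has grown by z in each plan dimension:
Δσ = qBL/((B+z)(L+z)) = 176×2×2/((2+3)(2+3)) = 28.16 kPa

Δσ_z ≈ 28.2 kPa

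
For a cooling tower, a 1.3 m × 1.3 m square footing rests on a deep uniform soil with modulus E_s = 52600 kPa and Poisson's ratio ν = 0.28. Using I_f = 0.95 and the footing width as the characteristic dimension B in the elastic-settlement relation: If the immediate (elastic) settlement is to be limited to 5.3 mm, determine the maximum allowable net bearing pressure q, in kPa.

S_e = q·B·(1−ν²)/E_s · I_f  ⇒  q = S_e·E_s / (B·(1−ν²)·I_f).
q = 0.0053 × 52600 / (1.3 × 0.9216 × 0.95) = 244.9 kPa

q ≈ 245 kPa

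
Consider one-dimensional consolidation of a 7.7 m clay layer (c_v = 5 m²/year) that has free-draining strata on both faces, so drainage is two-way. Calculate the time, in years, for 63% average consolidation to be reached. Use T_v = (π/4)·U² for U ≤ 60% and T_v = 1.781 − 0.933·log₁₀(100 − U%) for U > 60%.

t ≈ 0.942 years

Drainage path length: H_d = H/2 = 3.85 m (double drainage).
U > 60%: T_v = 1.781 − 0.933·log₁₀(100 − 63) = 0.31787.
t = T_v·H_d²/c_v = 0.31787×3.85²/5 = 0.9423 years.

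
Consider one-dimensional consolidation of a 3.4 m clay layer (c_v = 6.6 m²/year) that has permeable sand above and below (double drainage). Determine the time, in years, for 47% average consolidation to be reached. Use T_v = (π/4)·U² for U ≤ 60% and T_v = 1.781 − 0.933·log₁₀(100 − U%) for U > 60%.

t ≈ 0.076 years

Drainage path length: H_d = H/2 = 1.7 m (double drainage).
U ≤ 60%: T_v = (π/4)·U² = (π/4)×0.47² = 0.17349.
t = T_v·H_d²/c_v = 0.17349×1.7²/6.6 = 0.07597 years.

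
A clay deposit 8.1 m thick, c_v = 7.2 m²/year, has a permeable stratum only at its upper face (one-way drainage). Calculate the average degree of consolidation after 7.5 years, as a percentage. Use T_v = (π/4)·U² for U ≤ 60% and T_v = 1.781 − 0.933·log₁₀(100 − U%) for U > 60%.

U ≈ 89.4 %

Drainage path length: H_d = H = 8.1 m (single drainage).
T_v = c_v·t/H_d² = 7.2×7.5/8.1² = 0.82305.
T_v = 0.82305 corresponds to the U > 60% branch:
U = 1 − 10^((1.781 − T_v)/0.933)/100 = 0.8936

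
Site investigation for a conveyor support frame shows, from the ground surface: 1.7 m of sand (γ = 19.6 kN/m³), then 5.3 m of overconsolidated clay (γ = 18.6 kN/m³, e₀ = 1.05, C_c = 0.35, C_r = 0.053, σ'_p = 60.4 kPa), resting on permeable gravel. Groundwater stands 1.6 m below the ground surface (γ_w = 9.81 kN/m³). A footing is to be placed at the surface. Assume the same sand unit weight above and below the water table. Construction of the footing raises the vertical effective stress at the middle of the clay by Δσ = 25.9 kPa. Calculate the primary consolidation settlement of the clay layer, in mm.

Mid-depth of clay below the ground surface: z = 1.7 + 5.3/2 = 4.35 m.
Total vertical stress at mid-clay: σ_v = 19.6×1.7 + 18.6×2.65 = 82.61 kPa.
Pore pressure: u = 9.81×(4.35 − 1.6) = 26.978 kPa.
Initial effective stress: σ'_0 = σ_v − u = 82.61 − 26.978 = 55.632 kPa.
Final effective stress: σ'_f = 55.632 + 25.9 = 81.532 kPa.
σ'_f = 81.532 > σ'_p = 60.4 kPa, so the stress path crosses the preconsolidation pressure — recompression up to σ'_p, then virgin compression beyond:
S_c = H/(1+e₀)·[C_r·log₁₀(σ'_p/σ'_0) + C_c·log₁₀(σ'_f/σ'_p)]
    = 5.3/2.05 × [0.053×log₁₀(60.4/55.632) + 0.35×log₁₀(81.532/60.4)]
    = 2.5854 × [0.0018928 + 0.045602] = 0.1228 m

S_c ≈ 123 mm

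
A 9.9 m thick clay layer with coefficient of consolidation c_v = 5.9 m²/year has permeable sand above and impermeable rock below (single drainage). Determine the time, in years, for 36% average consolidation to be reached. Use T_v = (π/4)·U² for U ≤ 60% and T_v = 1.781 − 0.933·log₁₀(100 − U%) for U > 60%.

Drainage path length: H_d = H = 9.9 m (single drainage).
U ≤ 60%: T_v = (π/4)·U² = (π/4)×0.36² = 0.10179.
t = T_v·H_d²/c_v = 0.10179×9.9²/5.9 = 1.691 years.

t ≈ 1.69 years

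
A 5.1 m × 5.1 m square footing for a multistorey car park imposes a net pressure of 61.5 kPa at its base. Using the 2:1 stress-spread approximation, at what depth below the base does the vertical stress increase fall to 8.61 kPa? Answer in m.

z ≈ 8.53 m

2:1 spreading — at depth z the loaded area has grown by z in each plan dimension:
qB²/(B+z)² = Δσ_z ⇒ z = B(√(q/Δσ_z) − 1) = 5.1×(√(61.5/8.61) − 1) = 8.53 m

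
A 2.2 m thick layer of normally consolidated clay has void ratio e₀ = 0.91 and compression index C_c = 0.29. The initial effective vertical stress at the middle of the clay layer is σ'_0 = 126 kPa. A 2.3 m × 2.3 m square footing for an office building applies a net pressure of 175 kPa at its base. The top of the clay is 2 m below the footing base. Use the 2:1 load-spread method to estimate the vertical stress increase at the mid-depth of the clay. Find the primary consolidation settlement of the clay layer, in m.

S_c ≈ 0.0326 m

Mid-depth of clay below the footing base: z = 2 + 2.2/2 = 3.1 m.
Stress increase at mid-clay by the 2:1 spreading method:
Δσ = qBL/((B+z)(L+z)) = 175×2.3×2.3/((2.3+3.1)(2.3+3.1)) = 31.747 kPa
Final effective stress: σ'_f = σ'_0 + Δσ = 126 + 31.747 = 157.75 kPa.
Normally consolidated clay, so the full stress increment lies on the virgin compression line:
S_c = C_c·H/(1+e₀)·log₁₀(σ'_f/σ'_0) = 0.29×2.2/(1+0.91)×log₁₀(157.75/126)
    = 0.33403 × 0.097599 = 0.0326 m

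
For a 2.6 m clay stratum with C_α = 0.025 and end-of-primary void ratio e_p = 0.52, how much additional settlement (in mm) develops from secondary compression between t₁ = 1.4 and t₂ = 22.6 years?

S_s ≈ 51.7 mm

Secondary compression: S_s = C_α·H/(1+e_p)·log₁₀(t₂/t₁)
S_s = 0.025×2.6/(1+0.52)×log₁₀(22.6/1.4)
    = 0.04276 × 1.208 = 0.05166 m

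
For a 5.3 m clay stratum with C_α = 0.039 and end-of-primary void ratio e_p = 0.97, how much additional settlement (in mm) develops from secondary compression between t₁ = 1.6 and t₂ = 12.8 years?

S_s ≈ 94.8 mm

Secondary compression: S_s = C_α·H/(1+e_p)·log₁₀(t₂/t₁)
S_s = 0.039×5.3/(1+0.97)×log₁₀(12.8/1.6)
    = 0.1049 × 0.9031 = 0.09476 m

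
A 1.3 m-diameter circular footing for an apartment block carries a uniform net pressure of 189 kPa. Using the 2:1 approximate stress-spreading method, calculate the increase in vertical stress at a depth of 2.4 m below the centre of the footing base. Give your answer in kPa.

By the 2:1 method the load spreads at 1 horizontal : 2 vertical, so at depth z the loaded area has grown by z in each plan dimension:
Δσ ≈ qD²/(D+z)² = 189×1.3²/(1.3+2.4)² = 23.332 kPa

Δσ_z ≈ 23.3 kPa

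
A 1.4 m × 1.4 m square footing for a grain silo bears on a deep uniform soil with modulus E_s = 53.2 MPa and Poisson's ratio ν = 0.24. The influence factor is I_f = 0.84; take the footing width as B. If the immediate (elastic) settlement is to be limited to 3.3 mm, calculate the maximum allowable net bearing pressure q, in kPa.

q ≈ 158 kPa

E_s = 53.2 MPa = 53200 kPa.
S_e = q·B·(1−ν²)/E_s · I_f  ⇒  q = S_e·E_s / (B·(1−ν²)·I_f).
q = 0.0033 × 53200 / (1.4 × 0.9424 × 0.84) = 158.4 kPa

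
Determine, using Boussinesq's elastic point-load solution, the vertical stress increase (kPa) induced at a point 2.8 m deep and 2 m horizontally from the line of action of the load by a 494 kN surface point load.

Δσ_z ≈ 10.7 kPa

Boussinesq vertical stress below a point load on an elastic half-space:
Δσ_z = 3P/(2πz²) · [1 + (r/z)²]^(−5/2)
r/z = 2/2.8 = 0.71429; [1+(r/z)²]^(−5/2) = 0.35679.
Δσ_z = 3×494/(2π×2.8²) × 0.35679 = 30.085 × 0.35679 = 10.73 kPa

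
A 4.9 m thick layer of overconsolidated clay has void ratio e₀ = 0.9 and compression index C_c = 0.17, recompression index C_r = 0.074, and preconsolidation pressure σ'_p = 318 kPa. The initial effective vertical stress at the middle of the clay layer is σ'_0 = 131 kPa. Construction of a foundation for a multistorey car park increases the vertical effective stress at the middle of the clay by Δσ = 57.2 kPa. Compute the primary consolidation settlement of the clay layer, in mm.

S_c ≈ 30 mm

Final effective stress: σ'_f = 131 + 57.2 = 188.2 kPa.
σ'_f = 188.2 ≤ σ'_p = 318 kPa, so the clay remains overconsolidated and only the recompression index applies:
S_c = C_r·H/(1+e₀)·log₁₀(σ'_f/σ'_0) = 0.074×4.9/1.9×log₁₀(188.2/131)
    = 0.19084 × 0.15735 = 0.03003 m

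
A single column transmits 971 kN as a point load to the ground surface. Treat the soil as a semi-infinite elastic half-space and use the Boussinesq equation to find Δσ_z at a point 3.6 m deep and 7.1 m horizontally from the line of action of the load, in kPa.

Boussinesq vertical stress below a point load on an elastic half-space:
Δσ_z = 3P/(2πz²) · [1 + (r/z)²]^(−5/2)
r/z = 7.1/3.6 = 1.9722; [1+(r/z)²]^(−5/2) = 0.018915.
Δσ_z = 3×971/(2π×3.6²) × 0.018915 = 35.773 × 0.018915 = 0.6766 kPa

Δσ_z ≈ 0.677 kPa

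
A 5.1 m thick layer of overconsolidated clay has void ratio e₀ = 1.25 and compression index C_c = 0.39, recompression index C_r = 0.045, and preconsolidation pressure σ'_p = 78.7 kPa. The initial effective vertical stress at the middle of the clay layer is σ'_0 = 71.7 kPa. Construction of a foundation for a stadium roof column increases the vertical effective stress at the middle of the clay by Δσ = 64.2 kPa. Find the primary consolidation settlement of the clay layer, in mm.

Final effective stress: σ'_f = 71.7 + 64.2 = 135.9 kPa.
σ'_f = 135.9 > σ'_p = 78.7 kPa, so the stress path crosses the preconsolidation pressure — recompression up to σ'_p, then virgin compression beyond:
S_c = H/(1+e₀)·[C_r·log₁₀(σ'_p/σ'_0) + C_c·log₁₀(σ'_f/σ'_p)]
    = 5.1/2.25 × [0.045×log₁₀(78.7/71.7) + 0.39×log₁₀(135.9/78.7)]
    = 2.2667 × [0.0018205 + 0.092525] = 0.2139 m

S_c ≈ 214 mm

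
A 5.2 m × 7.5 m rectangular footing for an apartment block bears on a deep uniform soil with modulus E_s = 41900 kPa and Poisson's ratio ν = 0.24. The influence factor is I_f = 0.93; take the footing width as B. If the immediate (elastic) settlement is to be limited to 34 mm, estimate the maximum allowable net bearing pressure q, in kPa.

S_e = q·B·(1−ν²)/E_s · I_f  ⇒  q = S_e·E_s / (B·(1−ν²)·I_f).
q = 0.034 × 41900 / (5.2 × 0.9424 × 0.93) = 312.6 kPa

q ≈ 313 kPa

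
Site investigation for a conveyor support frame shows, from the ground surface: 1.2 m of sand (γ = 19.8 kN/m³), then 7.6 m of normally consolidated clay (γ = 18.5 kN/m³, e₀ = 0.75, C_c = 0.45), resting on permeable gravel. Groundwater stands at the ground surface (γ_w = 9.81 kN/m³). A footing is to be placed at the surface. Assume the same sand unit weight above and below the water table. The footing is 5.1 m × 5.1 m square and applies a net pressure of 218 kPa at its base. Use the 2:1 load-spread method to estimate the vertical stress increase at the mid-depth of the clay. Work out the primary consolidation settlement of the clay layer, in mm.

S_c ≈ 683 mm

Mid-depth of clay below the ground surface: z = 1.2 + 7.6/2 = 5 m.
Total vertical stress at mid-clay: σ_v = 19.8×1.2 + 18.5×3.8 = 94.06 kPa.
Pore pressure: u = 9.81×(5 − 0) = 49.05 kPa.
Initial effective stress: σ'_0 = σ_v − u = 94.06 − 49.05 = 45.01 kPa.
Stress increase at mid-clay by the 2:1 spreading method:
Δσ = qBL/((B+z)(L+z)) = 218×5.1×5.1/((5.1+5)(5.1+5)) = 55.585 kPa
Final effective stress: σ'_f = σ'_0 + Δσ = 45.01 + 55.585 = 100.59 kPa.
Normally consolidated clay, so the full stress increment lies on the virgin compression line:
S_c = C_c·H/(1+e₀)·log₁₀(σ'_f/σ'_0) = 0.45×7.6/(1+0.75)×log₁₀(100.59/45.01)
    = 1.9543 × 0.34925 = 0.6825 m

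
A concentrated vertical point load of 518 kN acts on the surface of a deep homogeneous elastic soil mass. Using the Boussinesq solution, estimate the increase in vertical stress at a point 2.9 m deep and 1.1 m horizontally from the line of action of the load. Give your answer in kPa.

Boussinesq vertical stress below a point load on an elastic half-space:
Δσ_z = 3P/(2πz²) · [1 + (r/z)²]^(−5/2)
r/z = 1.1/2.9 = 0.37931; [1+(r/z)²]^(−5/2) = 0.71458.
Δσ_z = 3×518/(2π×2.9²) × 0.71458 = 29.409 × 0.71458 = 21.02 kPa

Δσ_z ≈ 21 kPa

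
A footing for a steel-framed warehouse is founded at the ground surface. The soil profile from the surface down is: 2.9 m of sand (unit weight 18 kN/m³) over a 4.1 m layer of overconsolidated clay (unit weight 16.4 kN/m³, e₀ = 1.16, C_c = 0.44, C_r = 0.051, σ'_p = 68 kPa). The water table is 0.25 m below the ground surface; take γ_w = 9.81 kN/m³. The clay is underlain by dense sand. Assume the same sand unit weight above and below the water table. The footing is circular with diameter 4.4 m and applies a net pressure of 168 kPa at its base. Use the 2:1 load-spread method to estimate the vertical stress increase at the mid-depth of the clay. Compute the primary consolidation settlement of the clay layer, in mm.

S_c ≈ 67.3 mm

Mid-depth of clay below the ground surface: z = 2.9 + 4.1/2 = 4.95 m.
Total vertical stress at mid-clay: σ_v = 18×2.9 + 16.4×2.05 = 85.82 kPa.
Pore pressure: u = 9.81×(4.95 − 0.25) = 46.107 kPa.
Initial effective stress: σ'_0 = σ_v − u = 85.82 − 46.107 = 39.713 kPa.
Stress increase at mid-clay by the 2:1 spreading method:
Δσ ≈ qD²/(D+z)² = 168×4.4²/(4.4+4.95)² = 37.204 kPa
Final effective stress: σ'_f = 39.713 + 37.204 = 76.917 kPa.
σ'_f = 76.917 > σ'_p = 68 kPa, so the stress path crosses the preconsolidation pressure — recompression up to σ'_p, then virgin compression beyond:
S_c = H/(1+e₀)·[C_r·log₁₀(σ'_p/σ'_0) + C_c·log₁₀(σ'_f/σ'_p)]
    = 4.1/2.16 × [0.051×log₁₀(68/39.713) + 0.44×log₁₀(76.917/68)]
    = 1.8981 × [0.011912 + 0.023546] = 0.0673 m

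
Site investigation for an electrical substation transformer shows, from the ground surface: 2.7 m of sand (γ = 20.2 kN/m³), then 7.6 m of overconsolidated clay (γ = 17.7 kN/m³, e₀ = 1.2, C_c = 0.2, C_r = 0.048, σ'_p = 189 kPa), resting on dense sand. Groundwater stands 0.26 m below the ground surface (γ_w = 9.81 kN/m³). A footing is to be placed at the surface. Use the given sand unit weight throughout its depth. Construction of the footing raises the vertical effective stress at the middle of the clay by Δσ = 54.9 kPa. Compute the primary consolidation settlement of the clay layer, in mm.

Mid-depth of clay below the ground surface: z = 2.7 + 7.6/2 = 6.5 m.
Total vertical stress at mid-clay: σ_v = 20.2×2.7 + 17.7×3.8 = 121.8 kPa.
Pore pressure: u = 9.81×(6.5 − 0.26) = 61.214 kPa.
Initial effective stress: σ'_0 = σ_v − u = 121.8 − 61.214 = 60.586 kPa.
Final effective stress: σ'_f = 60.586 + 54.9 = 115.49 kPa.
σ'_f = 115.49 ≤ σ'_p = 189 kPa, so the clay remains overconsolidated and only the recompression index applies:
S_c = C_r·H/(1+e₀)·log₁₀(σ'_f/σ'_0) = 0.048×7.6/2.2×log₁₀(115.49/60.586)
    = 0.16582 × 0.28017 = 0.04646 m

S_c ≈ 46.5 mm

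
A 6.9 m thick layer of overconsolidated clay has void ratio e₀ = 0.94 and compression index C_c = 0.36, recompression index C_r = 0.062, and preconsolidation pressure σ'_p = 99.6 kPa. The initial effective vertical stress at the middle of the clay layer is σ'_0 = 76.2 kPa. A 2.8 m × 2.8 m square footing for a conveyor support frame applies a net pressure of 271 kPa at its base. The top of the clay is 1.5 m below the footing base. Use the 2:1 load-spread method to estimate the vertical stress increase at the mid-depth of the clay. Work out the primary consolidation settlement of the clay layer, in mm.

S_c ≈ 88.8 mm

Mid-depth of clay below the footing base: z = 1.5 + 6.9/2 = 4.95 m.
Stress increase at mid-clay by the 2:1 spreading method:
Δσ = qBL/((B+z)(L+z)) = 271×2.8×2.8/((2.8+4.95)(2.8+4.95)) = 35.374 kPa
Final effective stress: σ'_f = 76.2 + 35.374 = 111.57 kPa.
σ'_f = 111.57 > σ'_p = 99.6 kPa, so the stress path crosses the preconsolidation pressure — recompression up to σ'_p, then virgin compression beyond:
S_c = H/(1+e₀)·[C_r·log₁₀(σ'_p/σ'_0) + C_c·log₁₀(σ'_f/σ'_p)]
    = 6.9/1.94 × [0.062×log₁₀(99.6/76.2) + 0.36×log₁₀(111.57/99.6)]
    = 3.5567 × [0.0072109 + 0.017744] = 0.08876 m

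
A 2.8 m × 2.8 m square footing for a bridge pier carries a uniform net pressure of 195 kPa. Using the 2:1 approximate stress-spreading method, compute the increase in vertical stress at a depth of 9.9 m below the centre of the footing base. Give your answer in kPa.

By the 2:1 method the load spreads at 1 horizontal : 2 vertical, so at depth z the loaded area has grown by z in each plan dimension:
Δσ = qBL/((B+z)(L+z)) = 195×2.8×2.8/((2.8+9.9)(2.8+9.9)) = 9.4786 kPa

Δσ_z ≈ 9.48 kPa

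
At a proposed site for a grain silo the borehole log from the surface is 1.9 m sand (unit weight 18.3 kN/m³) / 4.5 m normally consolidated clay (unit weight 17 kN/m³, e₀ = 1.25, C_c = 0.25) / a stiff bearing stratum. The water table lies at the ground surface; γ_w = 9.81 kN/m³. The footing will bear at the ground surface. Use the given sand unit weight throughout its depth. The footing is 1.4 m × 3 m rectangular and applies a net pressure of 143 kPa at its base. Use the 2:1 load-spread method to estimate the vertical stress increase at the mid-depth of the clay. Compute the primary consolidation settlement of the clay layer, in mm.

S_c ≈ 83.4 mm

Mid-depth of clay below the ground surface: z = 1.9 + 4.5/2 = 4.15 m.
Total vertical stress at mid-clay: σ_v = 18.3×1.9 + 17×2.25 = 73.02 kPa.
Pore pressure: u = 9.81×(4.15 − 0) = 40.712 kPa.
Initial effective stress: σ'_0 = σ_v − u = 73.02 − 40.712 = 32.308 kPa.
Stress increase at mid-clay by the 2:1 spreading method:
Δσ = qBL/((B+z)(L+z)) = 143×1.4×3/((1.4+4.15)(3+4.15)) = 15.135 kPa
Final effective stress: σ'_f = σ'_0 + Δσ = 32.308 + 15.135 = 47.443 kPa.
Normally consolidated clay, so the full stress increment lies on the virgin compression line:
S_c = C_c·H/(1+e₀)·log₁₀(σ'_f/σ'_0) = 0.25×4.5/(1+1.25)×log₁₀(47.443/32.308)
    = 0.5 × 0.16686 = 0.08343 m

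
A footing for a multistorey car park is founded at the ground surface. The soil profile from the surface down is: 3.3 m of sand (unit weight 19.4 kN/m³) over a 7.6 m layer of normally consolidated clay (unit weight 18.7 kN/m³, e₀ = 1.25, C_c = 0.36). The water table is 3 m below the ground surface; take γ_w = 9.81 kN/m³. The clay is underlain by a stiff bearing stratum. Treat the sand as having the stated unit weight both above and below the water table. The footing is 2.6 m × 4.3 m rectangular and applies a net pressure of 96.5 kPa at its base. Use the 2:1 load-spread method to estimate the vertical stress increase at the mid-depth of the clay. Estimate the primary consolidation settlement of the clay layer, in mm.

S_c ≈ 51.7 mm

Mid-depth of clay below the ground surface: z = 3.3 + 7.6/2 = 7.1 m.
Total vertical stress at mid-clay: σ_v = 19.4×3.3 + 18.7×3.8 = 135.08 kPa.
Pore pressure: u = 9.81×(7.1 − 3) = 40.221 kPa.
Initial effective stress: σ'_0 = σ_v − u = 135.08 − 40.221 = 94.859 kPa.
Stress increase at mid-clay by the 2:1 spreading method:
Δσ = qBL/((B+z)(L+z)) = 96.5×2.6×4.3/((2.6+7.1)(4.3+7.1)) = 9.7565 kPa
Final effective stress: σ'_f = σ'_0 + Δσ = 94.859 + 9.7565 = 104.62 kPa.
Normally consolidated clay, so the full stress increment lies on the virgin compression line:
S_c = C_c·H/(1+e₀)·log₁₀(σ'_f/σ'_0) = 0.36×7.6/(1+1.25)×log₁₀(104.62/94.859)
    = 1.216 × 0.042536 = 0.05172 m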